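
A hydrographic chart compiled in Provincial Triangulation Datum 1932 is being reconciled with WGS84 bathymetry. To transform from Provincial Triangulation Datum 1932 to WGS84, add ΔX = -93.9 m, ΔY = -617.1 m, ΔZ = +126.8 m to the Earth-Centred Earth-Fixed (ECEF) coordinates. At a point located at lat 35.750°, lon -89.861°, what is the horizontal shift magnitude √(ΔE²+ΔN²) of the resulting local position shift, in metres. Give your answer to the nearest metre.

275 m

The local east axis at (φ, λ) is (−sin λ, cos λ, 0), so ΔE = −sin(-89.861°)·(-93.9) + cos(-89.861°)·(-617.1) = -95.40 m.
The local north axis is (−sin φ cos λ, −sin φ sin λ, cos φ), giving ΔN = 0.133 − 360.539 + 102.908 = -257.50 m.
Horizontal magnitude = √(ΔE² + ΔN²) = √((-95.40)² + (-257.50)²) = 274.60 m.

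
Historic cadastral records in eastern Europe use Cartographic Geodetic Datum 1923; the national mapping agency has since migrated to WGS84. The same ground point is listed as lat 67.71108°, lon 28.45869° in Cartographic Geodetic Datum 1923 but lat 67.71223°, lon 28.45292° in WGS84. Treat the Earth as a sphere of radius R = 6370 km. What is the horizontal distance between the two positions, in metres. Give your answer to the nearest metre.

Δφ = 67.71223° − 67.71108° = +0.00115°; Δλ = 28.45292° − 28.45869° = -0.00577°.
1° along a meridian = πR/180 = 111177 m.
ΔN = Δφ × 111177 = 127.9 m; ΔE = Δλ × 111177 × cos(67.71108°) = -0.00577 × 111177 × 0.379277 = -243.3 m.
Distance = √(ΔE² + ΔN²) = √((-243.3)² + 127.9²) = 274.9 m.

275 m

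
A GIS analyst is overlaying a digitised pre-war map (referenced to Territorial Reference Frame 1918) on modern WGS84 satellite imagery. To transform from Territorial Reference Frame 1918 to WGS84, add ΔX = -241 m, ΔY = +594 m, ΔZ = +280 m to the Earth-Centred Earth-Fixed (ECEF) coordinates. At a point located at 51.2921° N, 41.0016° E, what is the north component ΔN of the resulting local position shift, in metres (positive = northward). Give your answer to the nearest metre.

ΔN = 13 m

The local north axis is (−sin φ cos λ, −sin φ sin λ, cos φ), giving ΔN = 141.929 − 304.109 + 175.098 = 12.92 m.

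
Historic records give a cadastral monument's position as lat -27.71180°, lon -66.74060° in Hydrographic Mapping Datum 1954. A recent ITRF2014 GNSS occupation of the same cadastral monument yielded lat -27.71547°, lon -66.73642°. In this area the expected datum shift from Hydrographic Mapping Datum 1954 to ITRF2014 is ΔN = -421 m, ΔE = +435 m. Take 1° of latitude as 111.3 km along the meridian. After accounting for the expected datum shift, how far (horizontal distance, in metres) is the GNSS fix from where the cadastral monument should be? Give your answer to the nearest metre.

26 m

Observed coordinate differences: Δφ = -0.00367°, Δλ = +0.00418°.
Converting to metres (1° lat = 111300 m, cos φ = 0.885298): observed ΔN = -408.5 m, observed ΔE = 411.9 m.
Subtracting the expected shift leaves a residual of -408.5 − (-421) = 12.5 m north and 411.9 − (435) = -23.1 m east.
Residual distance = √(12.5² + (-23.1)²) = 26.3 m.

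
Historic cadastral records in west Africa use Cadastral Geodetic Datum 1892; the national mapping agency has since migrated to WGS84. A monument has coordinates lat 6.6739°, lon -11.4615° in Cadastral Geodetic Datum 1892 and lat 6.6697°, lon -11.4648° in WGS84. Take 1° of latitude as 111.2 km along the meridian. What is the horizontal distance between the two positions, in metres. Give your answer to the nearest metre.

592 m

Δφ = 6.6697° − 6.6739° = -0.0042°; Δλ = -11.4648° − -11.4615° = -0.0033°.
ΔN = Δφ × 111200 = -467.0 m; ΔE = Δλ × 111200 × cos(6.6739°) = -0.0033 × 111200 × 0.993224 = -364.5 m.
Distance = √(ΔE² + ΔN²) = √((-364.5)² + (-467.0)²) = 592.4 m.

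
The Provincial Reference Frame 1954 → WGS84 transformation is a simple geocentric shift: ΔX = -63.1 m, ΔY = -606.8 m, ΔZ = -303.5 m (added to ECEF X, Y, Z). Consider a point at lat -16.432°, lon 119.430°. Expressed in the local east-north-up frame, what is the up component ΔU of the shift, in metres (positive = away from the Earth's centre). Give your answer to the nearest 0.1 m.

At φ = -16.432°, λ = 119.430°: sin φ = -0.282877, cos φ = 0.959156, sin λ = 0.870957, cos λ = -0.491360.
ΔU = cos φ cos λ·ΔX + cos φ sin λ·ΔY + sin φ·ΔZ = (0.959156)(-0.491360)(-63.1) + (0.959156)(0.870957)(-606.8) + (-0.282877)(-303.5) = -391.32 m.

ΔU = -391.3 m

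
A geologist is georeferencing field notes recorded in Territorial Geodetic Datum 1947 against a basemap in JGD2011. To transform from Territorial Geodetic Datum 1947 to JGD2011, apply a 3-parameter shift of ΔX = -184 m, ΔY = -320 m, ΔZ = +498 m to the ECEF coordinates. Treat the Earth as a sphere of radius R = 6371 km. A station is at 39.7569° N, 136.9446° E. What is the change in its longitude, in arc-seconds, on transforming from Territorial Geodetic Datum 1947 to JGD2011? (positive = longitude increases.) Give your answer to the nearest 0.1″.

Δλ = 15.1″

sin φ = 0.639532, cos φ = 0.768765, sin λ = 0.682705, cos λ = -0.730694.
East component: ΔE = −sin λ·ΔX + cos λ·ΔY = −(0.682705)(-184) + (-0.730694)(-320) = 359.44 m.
1° of latitude spans πR/180 = 111195 m; at latitude φ, 1° of longitude spans that × cos φ = 85482.7 m, so Δλ = 359.44 / 85482.7 × 3600 = 15.137″.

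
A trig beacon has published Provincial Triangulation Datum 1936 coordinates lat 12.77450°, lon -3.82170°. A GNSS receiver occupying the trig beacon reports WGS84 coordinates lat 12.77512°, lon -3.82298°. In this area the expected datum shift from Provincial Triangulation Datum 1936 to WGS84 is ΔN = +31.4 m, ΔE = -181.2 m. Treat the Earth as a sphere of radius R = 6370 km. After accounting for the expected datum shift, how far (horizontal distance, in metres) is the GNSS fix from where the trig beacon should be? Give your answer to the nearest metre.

57 m

Observed coordinate differences: Δφ = +0.00062°, Δλ = -0.00128°.
Converting to metres (1° lat = 111177 m, cos φ = 0.975248): observed ΔN = 68.9 m, observed ΔE = -138.8 m.
Subtracting the expected shift leaves a residual of 68.9 − (31.4) = 37.5 m north and -138.8 − (-181.2) = 42.4 m east.
Residual distance = √(37.5² + 42.4²) = 56.6 m.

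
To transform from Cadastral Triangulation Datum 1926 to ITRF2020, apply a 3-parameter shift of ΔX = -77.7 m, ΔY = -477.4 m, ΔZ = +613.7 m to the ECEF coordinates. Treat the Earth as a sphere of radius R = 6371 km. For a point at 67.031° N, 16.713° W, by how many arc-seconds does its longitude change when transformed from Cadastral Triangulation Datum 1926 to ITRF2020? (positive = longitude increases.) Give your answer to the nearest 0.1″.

sin φ = 0.920716, cos φ = 0.390233, sin λ = -0.287578, cos λ = 0.957757.
East component: ΔE = −sin λ·ΔX + cos λ·ΔY = −(-0.287578)(-77.7) + (0.957757)(-477.4) = -479.58 m.
1° of latitude spans πR/180 = 111195 m; at latitude φ, 1° of longitude spans that × cos φ = 43391.9 m, so Δλ = -479.58 / 43391.9 × 3600 = -39.788″.

Δλ = -39.8″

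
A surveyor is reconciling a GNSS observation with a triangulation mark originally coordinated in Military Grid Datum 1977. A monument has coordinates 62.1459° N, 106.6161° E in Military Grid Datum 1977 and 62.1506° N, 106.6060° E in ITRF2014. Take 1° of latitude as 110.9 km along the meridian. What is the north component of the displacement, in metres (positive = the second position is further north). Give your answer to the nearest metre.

Δφ = 62.1506° − 62.1459° = +0.0047°; Δλ = 106.6060° − 106.6161° = -0.0101°.
ΔN = Δφ × 110900 = 521.2 m; ΔE = Δλ × 110900 × cos(62.1459°) = -0.0101 × 110900 × 0.467222 = -523.3 m.

ΔN = 521 m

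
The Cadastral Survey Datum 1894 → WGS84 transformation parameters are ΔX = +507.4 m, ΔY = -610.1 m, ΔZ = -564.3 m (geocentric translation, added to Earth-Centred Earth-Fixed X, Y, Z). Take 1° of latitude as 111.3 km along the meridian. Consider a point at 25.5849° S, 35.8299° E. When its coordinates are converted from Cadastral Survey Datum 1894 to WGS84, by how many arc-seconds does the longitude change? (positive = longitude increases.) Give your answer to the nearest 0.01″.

Δλ = -28.39″

sin φ = -0.431848, cos φ = 0.901946, sin λ = 0.585381, cos λ = 0.810758.
East component: ΔE = −sin λ·ΔX + cos λ·ΔY = −(0.585381)(507.4) + (0.810758)(-610.1) = -791.67 m.
1° of latitude spans 111300 m; at latitude φ, 1° of longitude spans that × cos φ = 100386.6 m, so Δλ = -791.67 / 100386.6 × 3600 = -28.390″.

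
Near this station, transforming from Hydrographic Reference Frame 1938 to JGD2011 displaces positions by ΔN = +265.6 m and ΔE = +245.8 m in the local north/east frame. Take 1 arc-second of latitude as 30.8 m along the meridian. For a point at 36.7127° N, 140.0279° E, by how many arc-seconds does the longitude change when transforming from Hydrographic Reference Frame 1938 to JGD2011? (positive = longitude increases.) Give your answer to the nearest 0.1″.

At latitude 36.7127°, cos φ = 0.801643.
1″ of longitude at this latitude = 30.80 × cos φ = 24.6906 m, so Δλ = 245.8 / 24.6906 = 9.955″.

Δλ = 10.0″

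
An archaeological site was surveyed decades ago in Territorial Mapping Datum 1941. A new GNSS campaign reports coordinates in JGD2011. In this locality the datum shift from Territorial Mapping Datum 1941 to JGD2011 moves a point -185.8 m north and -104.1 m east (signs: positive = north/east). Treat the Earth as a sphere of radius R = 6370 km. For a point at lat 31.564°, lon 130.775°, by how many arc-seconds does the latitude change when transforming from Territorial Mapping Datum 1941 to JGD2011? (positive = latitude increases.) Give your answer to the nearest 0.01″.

Δφ = -6.02″

On a sphere of radius R, 1 rad of latitude = R, so Δφ = ΔN / R = -185.8 / 6370000 = -2.9168e-05 rad = -6.016″.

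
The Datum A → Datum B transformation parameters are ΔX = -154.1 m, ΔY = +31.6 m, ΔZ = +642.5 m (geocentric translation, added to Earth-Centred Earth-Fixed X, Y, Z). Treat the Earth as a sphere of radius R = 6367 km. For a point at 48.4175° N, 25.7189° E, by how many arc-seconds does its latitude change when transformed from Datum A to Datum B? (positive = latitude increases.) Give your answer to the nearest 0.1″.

sin φ = 0.748001, cos φ = 0.663698, sin λ = 0.433956, cos λ = 0.900934.
North component: ΔN = −sin φ cos λ·ΔX − sin φ sin λ·ΔY + cos φ·ΔZ = −(0.748001)(0.900934)(-154.1) − (0.748001)(0.433956)(31.6) + (0.663698)(642.5) = 520.02 m.
1° of latitude spans πR/180 = 111125 m, so Δφ = 520.02 / 111125 × 3600 = 16.846″.

Δφ = 16.8″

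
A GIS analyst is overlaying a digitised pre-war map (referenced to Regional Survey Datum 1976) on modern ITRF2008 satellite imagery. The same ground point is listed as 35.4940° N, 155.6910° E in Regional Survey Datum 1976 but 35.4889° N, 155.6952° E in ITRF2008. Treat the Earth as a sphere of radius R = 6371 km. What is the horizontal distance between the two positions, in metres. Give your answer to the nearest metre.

683 m

Δφ = 35.4889° − 35.4940° = -0.0051°; Δλ = 155.6952° − 155.6910° = +0.0042°.
1° along a meridian = πR/180 = 111195 m.
ΔN = Δφ × 111195 = -567.1 m; ΔE = Δλ × 111195 × cos(35.4940°) = +0.0042 × 111195 × 0.814176 = 380.2 m.
Distance = √(ΔE² + ΔN²) = √(380.2² + (-567.1)²) = 682.8 m.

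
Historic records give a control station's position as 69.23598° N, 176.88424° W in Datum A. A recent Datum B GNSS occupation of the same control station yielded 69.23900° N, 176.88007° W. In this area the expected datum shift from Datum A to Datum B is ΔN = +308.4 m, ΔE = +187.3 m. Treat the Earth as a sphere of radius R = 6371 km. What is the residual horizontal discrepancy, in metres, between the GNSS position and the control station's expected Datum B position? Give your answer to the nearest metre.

36 m

Observed coordinate differences: Δφ = +0.00302°, Δλ = +0.00417°.
Converting to metres (1° lat = 111195 m, cos φ = 0.354520): observed ΔN = 335.8 m, observed ΔE = 164.4 m.
Subtracting the expected shift leaves a residual of 335.8 − (308.4) = 27.4 m north and 164.4 − (187.3) = -22.9 m east.
Residual distance = √(27.4² + (-22.9)²) = 35.7 m.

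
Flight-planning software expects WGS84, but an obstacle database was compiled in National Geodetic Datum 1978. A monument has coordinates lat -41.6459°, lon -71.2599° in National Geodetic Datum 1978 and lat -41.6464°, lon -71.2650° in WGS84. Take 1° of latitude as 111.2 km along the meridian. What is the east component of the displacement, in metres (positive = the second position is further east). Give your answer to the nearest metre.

Δφ = -41.6464° − -41.6459° = -0.0005°; Δλ = -71.2650° − -71.2599° = -0.0051°.
ΔN = Δφ × 111200 = -55.6 m; ΔE = Δλ × 111200 × cos(-41.6459°) = -0.0051 × 111200 × 0.747266 = -423.8 m.

ΔE = -424 m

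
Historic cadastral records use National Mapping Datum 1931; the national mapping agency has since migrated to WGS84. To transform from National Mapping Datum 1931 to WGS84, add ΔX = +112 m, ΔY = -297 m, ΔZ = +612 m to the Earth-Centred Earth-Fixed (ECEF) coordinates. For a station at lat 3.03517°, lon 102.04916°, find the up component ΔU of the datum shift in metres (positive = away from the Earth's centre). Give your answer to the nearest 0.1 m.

The local up (radial) axis is (cos φ cos λ, cos φ sin λ, sin φ), giving ΔU = -23.347 − 290.049 + 32.405 = -280.99 m.

ΔU = -281.0 m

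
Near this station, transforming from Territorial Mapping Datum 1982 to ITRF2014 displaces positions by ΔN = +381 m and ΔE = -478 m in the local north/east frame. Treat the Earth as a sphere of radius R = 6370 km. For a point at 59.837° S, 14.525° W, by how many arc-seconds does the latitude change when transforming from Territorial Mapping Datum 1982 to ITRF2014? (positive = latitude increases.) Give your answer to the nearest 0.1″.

On a sphere of radius R, 1 rad of latitude = R, so Δφ = ΔN / R = 381.0 / 6370000 = 5.9812e-05 rad = 12.337″.

Δφ = 12.3″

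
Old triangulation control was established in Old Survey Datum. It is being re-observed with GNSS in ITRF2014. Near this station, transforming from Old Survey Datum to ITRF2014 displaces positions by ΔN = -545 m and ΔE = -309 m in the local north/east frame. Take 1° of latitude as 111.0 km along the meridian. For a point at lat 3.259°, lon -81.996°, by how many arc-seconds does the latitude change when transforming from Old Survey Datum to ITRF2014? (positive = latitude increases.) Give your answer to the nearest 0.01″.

Δφ = -17.68″

1° of latitude = 111.0 km, so Δφ = -545.0 / 111000 = -0.0049099° = -17.676″.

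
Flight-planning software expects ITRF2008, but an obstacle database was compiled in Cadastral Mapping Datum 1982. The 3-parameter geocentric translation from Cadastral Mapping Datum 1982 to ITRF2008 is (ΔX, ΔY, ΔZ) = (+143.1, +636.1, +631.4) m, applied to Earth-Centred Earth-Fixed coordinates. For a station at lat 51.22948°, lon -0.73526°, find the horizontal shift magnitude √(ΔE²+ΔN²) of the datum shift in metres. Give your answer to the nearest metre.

701 m

The local east axis at (φ, λ) is (−sin λ, cos λ, 0), so ΔE = −sin(-0.73526°)·143.1 + cos(-0.73526°)·636.1 = 637.88 m.
The local north axis is (−sin φ cos λ, −sin φ sin λ, cos φ), giving ΔN = -111.560 + 6.364 + 395.384 = 290.19 m.
Horizontal magnitude = √(ΔE² + ΔN²) = √(637.88² + 290.19²) = 700.79 m.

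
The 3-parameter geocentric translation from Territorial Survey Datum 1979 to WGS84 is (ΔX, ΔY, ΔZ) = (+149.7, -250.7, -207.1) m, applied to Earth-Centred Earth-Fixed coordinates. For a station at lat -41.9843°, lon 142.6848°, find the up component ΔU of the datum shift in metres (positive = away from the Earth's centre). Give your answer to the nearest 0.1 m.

ΔU = -62.9 m

At φ = -41.9843°, λ = 142.6848°: sin φ = -0.668927, cos φ = 0.743328, sin λ = 0.606199, cos λ = -0.795313.
ΔU = cos φ cos λ·ΔX + cos φ sin λ·ΔY + sin φ·ΔZ = (0.743328)(-0.795313)(149.7) + (0.743328)(0.606199)(-250.7) + (-0.668927)(-207.1) = -62.93 m.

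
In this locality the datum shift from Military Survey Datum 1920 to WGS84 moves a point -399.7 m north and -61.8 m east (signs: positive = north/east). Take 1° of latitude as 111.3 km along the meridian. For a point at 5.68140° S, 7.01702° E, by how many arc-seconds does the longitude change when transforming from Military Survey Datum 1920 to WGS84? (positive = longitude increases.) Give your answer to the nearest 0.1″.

At latitude -5.68140°, cos φ = 0.995088.
1° of longitude at this latitude = 111.3 × cos φ = 110.75 km, so Δλ = -61.8 / 110753.3 = -0.0005580° = -2.009″.

Δλ = -2.0″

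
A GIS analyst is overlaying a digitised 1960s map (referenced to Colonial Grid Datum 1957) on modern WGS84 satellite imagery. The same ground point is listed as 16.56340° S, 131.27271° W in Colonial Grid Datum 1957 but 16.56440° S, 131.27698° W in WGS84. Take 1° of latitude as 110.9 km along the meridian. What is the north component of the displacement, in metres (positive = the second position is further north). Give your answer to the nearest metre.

Δφ = -16.56440° − -16.56340° = -0.00100°; Δλ = -131.27698° − -131.27271° = -0.00427°.
ΔN = Δφ × 110900 = -110.9 m; ΔE = Δλ × 110900 × cos(-16.56340°) = -0.00427 × 110900 × 0.958505 = -453.9 m.

ΔN = -111 m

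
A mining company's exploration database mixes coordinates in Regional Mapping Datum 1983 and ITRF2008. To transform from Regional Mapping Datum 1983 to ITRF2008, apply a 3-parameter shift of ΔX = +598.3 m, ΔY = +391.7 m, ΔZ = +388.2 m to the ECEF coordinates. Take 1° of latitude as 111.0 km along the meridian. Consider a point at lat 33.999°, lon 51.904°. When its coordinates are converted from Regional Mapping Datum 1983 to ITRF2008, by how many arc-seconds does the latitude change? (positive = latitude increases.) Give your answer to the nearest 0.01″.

sin φ = 0.559178, cos φ = 0.829047, sin λ = 0.786978, cos λ = 0.616981.
North component: ΔN = −sin φ cos λ·ΔX − sin φ sin λ·ΔY + cos φ·ΔZ = −(0.559178)(0.616981)(598.3) − (0.559178)(0.786978)(391.7) + (0.829047)(388.2) = -56.95 m.
1° of latitude spans 111000 m, so Δφ = -56.95 / 111000 × 3600 = -1.847″.

Δφ = -1.85″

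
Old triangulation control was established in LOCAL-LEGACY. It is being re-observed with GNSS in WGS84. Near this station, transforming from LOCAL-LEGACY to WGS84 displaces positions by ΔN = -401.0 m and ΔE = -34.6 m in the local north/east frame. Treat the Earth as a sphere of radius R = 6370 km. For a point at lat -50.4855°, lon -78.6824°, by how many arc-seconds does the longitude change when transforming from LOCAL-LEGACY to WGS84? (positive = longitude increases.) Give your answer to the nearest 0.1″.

At latitude -50.4855°, cos φ = 0.636273.
One radian of longitude at latitude φ spans R cos φ, so Δλ = ΔE / (R cos φ) = -34.6 / (6370000 × 0.636273) = -8.5368e-06 rad = -1.761″.

Δλ = -1.8″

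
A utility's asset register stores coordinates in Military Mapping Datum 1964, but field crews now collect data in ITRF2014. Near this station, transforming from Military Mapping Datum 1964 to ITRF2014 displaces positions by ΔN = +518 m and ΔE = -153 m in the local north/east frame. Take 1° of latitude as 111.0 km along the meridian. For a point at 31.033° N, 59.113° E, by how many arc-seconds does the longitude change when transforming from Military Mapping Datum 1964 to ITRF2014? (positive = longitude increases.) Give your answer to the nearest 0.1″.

Δλ = -5.8″

At latitude 31.033°, cos φ = 0.856871.
1° of longitude at this latitude = 111.0 × cos φ = 95.11 km, so Δλ = -153.0 / 95112.6 = -0.0016086° = -5.791″.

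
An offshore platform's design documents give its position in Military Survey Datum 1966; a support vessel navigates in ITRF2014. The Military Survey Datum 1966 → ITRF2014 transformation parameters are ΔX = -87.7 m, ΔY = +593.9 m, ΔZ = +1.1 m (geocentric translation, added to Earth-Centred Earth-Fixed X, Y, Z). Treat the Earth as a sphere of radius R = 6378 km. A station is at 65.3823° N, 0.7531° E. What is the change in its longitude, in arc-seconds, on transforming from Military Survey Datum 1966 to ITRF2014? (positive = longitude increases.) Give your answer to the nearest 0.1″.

sin φ = 0.909107, cos φ = 0.416562, sin λ = 0.013144, cos λ = 0.999914.
East component: ΔE = −sin λ·ΔX + cos λ·ΔY = −(0.013144)(-87.7) + (0.999914)(593.9) = 595.00 m.
1° of latitude spans πR/180 = 111317 m; at latitude φ, 1° of longitude spans that × cos φ = 46370.4 m, so Δλ = 595.00 / 46370.4 × 3600 = 46.193″.

Δλ = 46.2″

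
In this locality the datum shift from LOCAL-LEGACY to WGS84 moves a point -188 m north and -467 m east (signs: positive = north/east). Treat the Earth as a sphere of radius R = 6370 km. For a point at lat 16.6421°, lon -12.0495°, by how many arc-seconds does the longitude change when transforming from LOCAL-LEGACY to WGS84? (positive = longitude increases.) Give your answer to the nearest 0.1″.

At latitude 16.6421°, cos φ = 0.958112.
One radian of longitude at latitude φ spans R cos φ, so Δλ = ΔE / (R cos φ) = -467.0 / (6370000 × 0.958112) = -7.6518e-05 rad = -15.783″.

Δλ = -15.8″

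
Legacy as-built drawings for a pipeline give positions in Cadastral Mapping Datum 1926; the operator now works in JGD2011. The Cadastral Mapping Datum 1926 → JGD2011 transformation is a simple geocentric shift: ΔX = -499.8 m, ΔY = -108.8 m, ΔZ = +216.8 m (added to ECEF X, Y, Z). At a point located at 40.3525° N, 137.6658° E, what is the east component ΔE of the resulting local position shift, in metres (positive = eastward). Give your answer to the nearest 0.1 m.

At φ = 40.3525°, λ = 137.6658°: sin φ = 0.647488, cos φ = 0.762075, sin λ = 0.673454, cos λ = -0.739229.
ΔE = −sin λ·ΔX + cos λ·ΔY = −(0.673454)·(-499.8) + (-0.739229)·(-108.8) = 417.02 m.

ΔE = 417.0 m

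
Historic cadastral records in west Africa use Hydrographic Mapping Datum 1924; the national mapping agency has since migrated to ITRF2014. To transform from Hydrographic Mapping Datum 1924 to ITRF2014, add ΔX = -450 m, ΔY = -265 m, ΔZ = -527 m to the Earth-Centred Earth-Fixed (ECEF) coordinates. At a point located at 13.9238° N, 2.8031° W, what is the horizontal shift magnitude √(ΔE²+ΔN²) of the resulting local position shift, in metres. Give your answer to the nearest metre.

497 m

At φ = 13.9238°, λ = -2.8031°: sin φ = 0.240631, cos φ = 0.970617, sin λ = -0.048904, cos λ = 0.998803.
ΔE = −sin λ·ΔX + cos λ·ΔY = −(-0.048904)·(-450) + (0.998803)·(-265) = -286.69 m.
ΔN = −sin φ cos λ·ΔX − sin φ sin λ·ΔY + cos φ·ΔZ = −(0.240631)(0.998803)(-450) − (0.240631)(-0.048904)(-265) + (0.970617)(-527) = -406.48 m.
Horizontal magnitude = √(ΔE² + ΔN²) = √((-286.69)² + (-406.48)²) = 497.41 m.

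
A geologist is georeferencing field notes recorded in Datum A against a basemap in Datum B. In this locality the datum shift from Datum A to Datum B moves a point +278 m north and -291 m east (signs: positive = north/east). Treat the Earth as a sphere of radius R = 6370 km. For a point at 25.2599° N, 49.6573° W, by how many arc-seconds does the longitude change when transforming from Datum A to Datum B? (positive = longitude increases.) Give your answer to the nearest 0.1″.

Δλ = -10.4″

At latitude 25.2599°, cos φ = 0.904381.
One radian of longitude at latitude φ spans R cos φ, so Δλ = ΔE / (R cos φ) = -291.0 / (6370000 × 0.904381) = -5.0513e-05 rad = -10.419″.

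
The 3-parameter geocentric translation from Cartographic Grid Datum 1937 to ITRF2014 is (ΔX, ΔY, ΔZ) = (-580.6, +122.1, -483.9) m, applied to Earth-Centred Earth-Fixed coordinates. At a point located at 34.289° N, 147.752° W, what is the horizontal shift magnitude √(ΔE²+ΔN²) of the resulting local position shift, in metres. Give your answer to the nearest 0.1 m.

At φ = 34.289°, λ = -147.752°: sin φ = 0.563367, cos φ = 0.826206, sin λ = -0.533585, cos λ = -0.845746.
ΔE = −sin λ·ΔX + cos λ·ΔY = −(-0.533585)·(-580.6) + (-0.845746)·(122.1) = -413.07 m.
ΔN = −sin φ cos λ·ΔX − sin φ sin λ·ΔY + cos φ·ΔZ = −(0.563367)(-0.845746)(-580.6) − (0.563367)(-0.533585)(122.1) + (0.826206)(-483.9) = -639.73 m.
Horizontal magnitude = √(ΔE² + ΔN²) = √((-413.07)² + (-639.73)²) = 761.50 m.

761.5 m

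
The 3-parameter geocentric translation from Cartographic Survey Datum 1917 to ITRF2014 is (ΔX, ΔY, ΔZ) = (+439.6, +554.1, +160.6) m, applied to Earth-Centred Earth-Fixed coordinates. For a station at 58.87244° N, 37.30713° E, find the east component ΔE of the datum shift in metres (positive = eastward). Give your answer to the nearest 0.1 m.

The local east axis at (φ, λ) is (−sin λ, cos λ, 0), so ΔE = −sin(37.30713°)·439.6 + cos(37.30713°)·554.1 = 174.29 m.

ΔE = 174.3 m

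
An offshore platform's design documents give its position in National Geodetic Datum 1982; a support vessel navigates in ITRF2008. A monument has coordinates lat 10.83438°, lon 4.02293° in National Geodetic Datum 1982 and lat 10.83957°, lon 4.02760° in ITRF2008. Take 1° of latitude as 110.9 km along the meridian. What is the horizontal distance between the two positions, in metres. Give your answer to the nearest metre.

768 m

Δφ = 10.83957° − 10.83438° = +0.00519°; Δλ = 4.02760° − 4.02293° = +0.00467°.
ΔN = Δφ × 110900 = 575.6 m; ΔE = Δλ × 110900 × cos(10.83438°) = +0.00467 × 110900 × 0.982175 = 508.7 m.
Distance = √(ΔE² + ΔN²) = √(508.7² + 575.6²) = 768.1 m.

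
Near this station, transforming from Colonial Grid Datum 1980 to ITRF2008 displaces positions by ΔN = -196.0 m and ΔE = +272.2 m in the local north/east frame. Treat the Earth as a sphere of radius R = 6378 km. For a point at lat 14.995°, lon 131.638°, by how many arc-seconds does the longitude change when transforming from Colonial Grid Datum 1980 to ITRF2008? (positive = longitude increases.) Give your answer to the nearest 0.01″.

Δλ = 9.11″

At latitude 14.995°, cos φ = 0.965948.
One radian of longitude at latitude φ spans R cos φ, so Δλ = ΔE / (R cos φ) = 272.2 / (6378000 × 0.965948) = 4.4182e-05 rad = 9.113″.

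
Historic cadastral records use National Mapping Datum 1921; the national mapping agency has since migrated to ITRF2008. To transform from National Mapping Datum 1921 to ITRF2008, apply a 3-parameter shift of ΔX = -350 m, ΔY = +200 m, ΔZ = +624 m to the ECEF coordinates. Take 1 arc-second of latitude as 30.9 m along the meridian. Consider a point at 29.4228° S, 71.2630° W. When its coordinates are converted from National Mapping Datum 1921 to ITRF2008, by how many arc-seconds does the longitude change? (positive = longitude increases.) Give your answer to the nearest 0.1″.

sin φ = -0.491250, cos φ = 0.871018, sin λ = -0.947003, cos λ = 0.321225.
East component: ΔE = −sin λ·ΔX + cos λ·ΔY = −(-0.947003)(-350) + (0.321225)(200) = -267.21 m.
1° of latitude spans 3600 × 30.90 = 111240 m; at latitude φ, 1° of longitude spans that × cos φ = 96892.1 m, so Δλ = -267.21 / 96892.1 × 3600 = -9.928″.

Δλ = -9.9″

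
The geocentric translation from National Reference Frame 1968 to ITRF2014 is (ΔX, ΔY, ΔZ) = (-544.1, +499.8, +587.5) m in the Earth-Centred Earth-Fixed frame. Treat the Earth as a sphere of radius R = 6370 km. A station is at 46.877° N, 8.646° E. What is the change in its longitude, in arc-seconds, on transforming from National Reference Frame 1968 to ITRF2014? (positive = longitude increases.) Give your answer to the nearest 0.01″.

sin φ = 0.729888, cos φ = 0.683567, sin λ = 0.150329, cos λ = 0.988636.
East component: ΔE = −sin λ·ΔX + cos λ·ΔY = −(0.150329)(-544.1) + (0.988636)(499.8) = 575.91 m.
1° of latitude spans πR/180 = 111177 m; at latitude φ, 1° of longitude spans that × cos φ = 75997.2 m, so Δλ = 575.91 / 75997.2 × 3600 = 27.281″.

Δλ = 27.28″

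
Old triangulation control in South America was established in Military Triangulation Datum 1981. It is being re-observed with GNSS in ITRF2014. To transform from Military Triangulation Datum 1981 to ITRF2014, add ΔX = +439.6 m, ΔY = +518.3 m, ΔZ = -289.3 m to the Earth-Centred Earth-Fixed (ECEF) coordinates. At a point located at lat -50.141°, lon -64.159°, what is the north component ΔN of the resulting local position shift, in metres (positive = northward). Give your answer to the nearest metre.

ΔN = -396 m

At φ = -50.141°, λ = -64.159°: sin φ = -0.767624, cos φ = 0.640900, sin λ = -0.900007, cos λ = 0.435875.
ΔN = −sin φ cos λ·ΔX − sin φ sin λ·ΔY + cos φ·ΔZ = −(-0.767624)(0.435875)(439.6) − (-0.767624)(-0.900007)(518.3) + (0.640900)(-289.3) = -396.40 m.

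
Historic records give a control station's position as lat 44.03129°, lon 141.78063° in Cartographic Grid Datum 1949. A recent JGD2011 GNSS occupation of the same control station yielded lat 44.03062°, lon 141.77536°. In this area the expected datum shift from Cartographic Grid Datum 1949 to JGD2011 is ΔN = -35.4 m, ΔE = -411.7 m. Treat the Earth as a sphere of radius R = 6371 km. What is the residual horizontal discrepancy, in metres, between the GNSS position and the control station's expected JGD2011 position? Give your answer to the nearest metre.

40 m

Observed coordinate differences: Δφ = -0.00067°, Δλ = -0.00527°.
Converting to metres (1° lat = 111195 m, cos φ = 0.718960): observed ΔN = -74.5 m, observed ΔE = -421.3 m.
Subtracting the expected shift leaves a residual of -74.5 − (-35.4) = -39.1 m north and -421.3 − (-411.7) = -9.6 m east.
Residual distance = √((-39.1)² + (-9.6)²) = 40.3 m.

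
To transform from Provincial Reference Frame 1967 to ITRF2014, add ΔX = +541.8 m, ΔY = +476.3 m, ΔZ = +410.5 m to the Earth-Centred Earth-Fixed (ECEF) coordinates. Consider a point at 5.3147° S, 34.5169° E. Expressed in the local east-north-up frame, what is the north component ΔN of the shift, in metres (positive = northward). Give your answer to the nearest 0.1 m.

ΔN = 475.1 m

At φ = -5.3147°, λ = 34.5169°: sin φ = -0.092626, cos φ = 0.995701, sin λ = 0.566649, cos λ = 0.823959.
ΔN = −sin φ cos λ·ΔX − sin φ sin λ·ΔY + cos φ·ΔZ = −(-0.092626)(0.823959)(541.8) − (-0.092626)(0.566649)(476.3) + (0.995701)(410.5) = 475.08 m.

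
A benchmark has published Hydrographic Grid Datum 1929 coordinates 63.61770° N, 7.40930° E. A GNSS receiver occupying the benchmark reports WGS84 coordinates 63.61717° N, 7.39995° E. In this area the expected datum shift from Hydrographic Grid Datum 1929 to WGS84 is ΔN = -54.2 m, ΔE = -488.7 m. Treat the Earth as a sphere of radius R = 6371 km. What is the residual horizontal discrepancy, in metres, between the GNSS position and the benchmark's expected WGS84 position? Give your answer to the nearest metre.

27 m

Observed coordinate differences: Δφ = -0.00053°, Δλ = -0.00935°.
Converting to metres (1° lat = 111195 m, cos φ = 0.444358): observed ΔN = -58.9 m, observed ΔE = -462.0 m.
Subtracting the expected shift leaves a residual of -58.9 − (-54.2) = -4.7 m north and -462.0 − (-488.7) = 26.7 m east.
Residual distance = √((-4.7)² + 26.7²) = 27.1 m.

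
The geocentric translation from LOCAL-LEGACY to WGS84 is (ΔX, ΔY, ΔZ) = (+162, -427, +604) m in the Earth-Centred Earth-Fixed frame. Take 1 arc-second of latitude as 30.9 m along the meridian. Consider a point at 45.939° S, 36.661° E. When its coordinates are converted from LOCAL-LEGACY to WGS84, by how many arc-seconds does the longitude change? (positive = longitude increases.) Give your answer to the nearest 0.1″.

Δλ = -20.4″

sin φ = -0.718600, cos φ = 0.695424, sin λ = 0.597079, cos λ = 0.802182.
East component: ΔE = −sin λ·ΔX + cos λ·ΔY = −(0.597079)(162) + (0.802182)(-427) = -439.26 m.
1° of latitude spans 3600 × 30.90 = 111240 m; at latitude φ, 1° of longitude spans that × cos φ = 77358.9 m, so Δλ = -439.26 / 77358.9 × 3600 = -20.441″.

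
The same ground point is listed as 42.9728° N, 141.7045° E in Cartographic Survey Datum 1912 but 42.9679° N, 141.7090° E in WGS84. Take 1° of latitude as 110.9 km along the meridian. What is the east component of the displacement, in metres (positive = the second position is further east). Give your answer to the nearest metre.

ΔE = 365 m

Δφ = 42.9679° − 42.9728° = -0.0049°; Δλ = 141.7090° − 141.7045° = +0.0045°.
ΔN = Δφ × 110900 = -543.4 m; ΔE = Δλ × 110900 × cos(42.9728°) = +0.0045 × 110900 × 0.731677 = 365.1 m.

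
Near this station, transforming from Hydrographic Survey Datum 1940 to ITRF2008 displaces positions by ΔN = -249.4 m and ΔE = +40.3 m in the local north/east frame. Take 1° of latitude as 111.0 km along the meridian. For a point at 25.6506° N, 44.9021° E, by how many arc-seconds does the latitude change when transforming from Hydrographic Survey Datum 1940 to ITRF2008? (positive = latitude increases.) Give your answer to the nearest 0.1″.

Δφ = -8.1″

1° of latitude = 111.0 km, so Δφ = -249.4 / 111000 = -0.0022468° = -8.089″.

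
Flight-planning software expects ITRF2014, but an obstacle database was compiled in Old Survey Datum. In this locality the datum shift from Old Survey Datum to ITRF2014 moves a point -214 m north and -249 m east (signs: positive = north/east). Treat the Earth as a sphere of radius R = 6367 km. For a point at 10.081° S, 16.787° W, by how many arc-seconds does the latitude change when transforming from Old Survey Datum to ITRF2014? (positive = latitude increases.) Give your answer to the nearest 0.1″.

On a sphere of radius R, 1 rad of latitude = R, so Δφ = ΔN / R = -214.0 / 6367000 = -3.3611e-05 rad = -6.933″.

Δφ = -6.9″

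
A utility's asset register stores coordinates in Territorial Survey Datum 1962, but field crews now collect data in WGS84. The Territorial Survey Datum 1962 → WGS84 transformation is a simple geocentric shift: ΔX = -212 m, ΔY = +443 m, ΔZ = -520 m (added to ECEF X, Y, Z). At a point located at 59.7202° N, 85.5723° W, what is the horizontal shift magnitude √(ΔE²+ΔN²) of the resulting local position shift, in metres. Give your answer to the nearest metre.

222 m

The local east axis at (φ, λ) is (−sin λ, cos λ, 0), so ΔE = −sin(-85.5723°)·(-212) + cos(-85.5723°)·443 = -177.17 m.
The local north axis is (−sin φ cos λ, −sin φ sin λ, cos φ), giving ΔN = 14.134 + 381.421 − 262.196 = 133.36 m.
Horizontal magnitude = √(ΔE² + ΔN²) = √((-177.17)² + 133.36²) = 221.75 m.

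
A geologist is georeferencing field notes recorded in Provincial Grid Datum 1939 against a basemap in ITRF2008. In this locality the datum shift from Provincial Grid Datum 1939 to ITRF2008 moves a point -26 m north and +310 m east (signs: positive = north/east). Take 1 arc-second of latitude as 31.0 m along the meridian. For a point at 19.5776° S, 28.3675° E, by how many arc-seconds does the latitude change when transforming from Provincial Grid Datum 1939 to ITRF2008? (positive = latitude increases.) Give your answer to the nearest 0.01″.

Δφ = -0.84″

1″ of latitude = 31.00 m, so Δφ = -26.0 / 31.00 = -0.839″.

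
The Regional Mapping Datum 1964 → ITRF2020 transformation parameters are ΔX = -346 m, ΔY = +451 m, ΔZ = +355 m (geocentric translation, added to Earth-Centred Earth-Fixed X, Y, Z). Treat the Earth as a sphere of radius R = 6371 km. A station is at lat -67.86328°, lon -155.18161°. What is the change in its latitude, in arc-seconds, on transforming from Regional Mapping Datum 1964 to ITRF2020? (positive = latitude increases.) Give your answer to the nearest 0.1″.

Δφ = 8.1″

sin φ = -0.926287, cos φ = 0.376818, sin λ = -0.419743, cos λ = -0.907643.
North component: ΔN = −sin φ cos λ·ΔX − sin φ sin λ·ΔY + cos φ·ΔZ = −(-0.926287)(-0.907643)(-346) − (-0.926287)(-0.419743)(451) + (0.376818)(355) = 249.32 m.
1° of latitude spans πR/180 = 111195 m, so Δφ = 249.32 / 111195 × 3600 = 8.072″.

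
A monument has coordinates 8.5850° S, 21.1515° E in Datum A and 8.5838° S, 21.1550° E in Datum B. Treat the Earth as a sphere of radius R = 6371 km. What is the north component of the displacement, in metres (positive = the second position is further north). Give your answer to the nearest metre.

Δφ = -8.5838° − -8.5850° = +0.0012°; Δλ = 21.1550° − 21.1515° = +0.0035°.
1° along a meridian = πR/180 = 111195 m.
ΔN = Δφ × 111195 = 133.4 m; ΔE = Δλ × 111195 × cos(-8.5850°) = +0.0035 × 111195 × 0.988795 = 384.8 m.

ΔN = 133 m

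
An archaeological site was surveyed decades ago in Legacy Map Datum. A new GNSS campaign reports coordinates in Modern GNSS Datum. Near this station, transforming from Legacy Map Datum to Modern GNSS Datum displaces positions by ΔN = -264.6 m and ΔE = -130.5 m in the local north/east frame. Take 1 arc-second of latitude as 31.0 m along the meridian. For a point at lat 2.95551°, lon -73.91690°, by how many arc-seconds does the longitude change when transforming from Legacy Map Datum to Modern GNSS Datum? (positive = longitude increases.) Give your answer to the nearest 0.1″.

Δλ = -4.2″

At latitude 2.95551°, cos φ = 0.998670.
1″ of longitude at this latitude = 31.00 × cos φ = 30.9588 m, so Δλ = -130.5 / 30.9588 = -4.215″.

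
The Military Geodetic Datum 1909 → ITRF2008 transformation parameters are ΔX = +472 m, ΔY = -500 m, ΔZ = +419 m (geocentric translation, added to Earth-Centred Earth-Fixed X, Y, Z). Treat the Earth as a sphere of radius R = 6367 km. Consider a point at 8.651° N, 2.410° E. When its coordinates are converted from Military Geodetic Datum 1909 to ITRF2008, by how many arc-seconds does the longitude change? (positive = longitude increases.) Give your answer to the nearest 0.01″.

sin φ = 0.150415, cos φ = 0.988623, sin λ = 0.042050, cos λ = 0.999116.
East component: ΔE = −sin λ·ΔX + cos λ·ΔY = −(0.042050)(472) + (0.999116)(-500) = -519.41 m.
1° of latitude spans πR/180 = 111125 m; at latitude φ, 1° of longitude spans that × cos φ = 109860.8 m, so Δλ = -519.41 / 109860.8 × 3600 = -17.020″.

Δλ = -17.02″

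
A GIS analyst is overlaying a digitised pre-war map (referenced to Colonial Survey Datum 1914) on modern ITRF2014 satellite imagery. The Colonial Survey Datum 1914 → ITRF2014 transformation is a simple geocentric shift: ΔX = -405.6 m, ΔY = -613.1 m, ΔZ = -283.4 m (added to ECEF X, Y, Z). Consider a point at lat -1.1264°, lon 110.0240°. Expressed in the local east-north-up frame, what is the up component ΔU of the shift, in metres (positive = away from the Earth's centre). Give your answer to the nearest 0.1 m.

At φ = -1.1264°, λ = 110.0240°: sin φ = -0.019658, cos φ = 0.999807, sin λ = 0.939549, cos λ = -0.342414.
ΔU = cos φ cos λ·ΔX + cos φ sin λ·ΔY + sin φ·ΔZ = (0.999807)(-0.342414)(-405.6) + (0.999807)(0.939549)(-613.1) + (-0.019658)(-283.4) = -431.50 m.

ΔU = -431.5 m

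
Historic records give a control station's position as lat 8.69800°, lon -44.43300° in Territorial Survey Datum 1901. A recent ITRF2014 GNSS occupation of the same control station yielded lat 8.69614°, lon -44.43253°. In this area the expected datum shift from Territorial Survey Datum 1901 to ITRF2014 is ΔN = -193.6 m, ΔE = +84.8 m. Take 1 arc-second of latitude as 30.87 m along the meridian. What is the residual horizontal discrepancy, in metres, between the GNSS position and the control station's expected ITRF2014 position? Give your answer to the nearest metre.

Observed coordinate differences: Δφ = -0.00186°, Δλ = +0.00047°.
Converting to metres (1° lat = 111132 m, cos φ = 0.988499): observed ΔN = -206.7 m, observed ΔE = 51.6 m.
Subtracting the expected shift leaves a residual of -206.7 − (-193.6) = -13.1 m north and 51.6 − (84.8) = -33.2 m east.
Residual distance = √((-13.1)² + (-33.2)²) = 35.7 m.

36 m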